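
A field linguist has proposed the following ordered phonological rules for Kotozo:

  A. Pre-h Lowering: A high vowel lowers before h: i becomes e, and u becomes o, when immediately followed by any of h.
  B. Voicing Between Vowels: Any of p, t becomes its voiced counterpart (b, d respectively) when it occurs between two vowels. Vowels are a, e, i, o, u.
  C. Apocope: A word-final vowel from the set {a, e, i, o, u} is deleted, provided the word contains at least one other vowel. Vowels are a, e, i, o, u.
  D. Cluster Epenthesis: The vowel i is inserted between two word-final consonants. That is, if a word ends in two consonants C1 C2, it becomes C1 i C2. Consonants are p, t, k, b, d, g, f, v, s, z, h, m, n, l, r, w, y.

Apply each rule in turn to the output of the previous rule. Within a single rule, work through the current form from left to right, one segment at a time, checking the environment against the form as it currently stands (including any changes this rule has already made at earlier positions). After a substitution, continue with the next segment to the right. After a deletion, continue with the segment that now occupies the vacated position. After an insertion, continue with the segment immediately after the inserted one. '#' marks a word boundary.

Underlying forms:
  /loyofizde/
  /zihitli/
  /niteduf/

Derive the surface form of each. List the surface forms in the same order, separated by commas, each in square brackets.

/loyofizde/:
  A Pre-h Lowering: no change — [loyofizde]
  B Voicing Between Vowels: no change — [loyofizde]
  C Apocope: [loyofizde] → [loyofizd]
  D Cluster Epenthesis: [loyofizd] → [loyofizid]
/zihitli/:
  A Pre-h Lowering: [zihitli] → [zehitli]
  B Voicing Between Vowels: no change — [zehitli]
  C Apocope: [zehitli] → [zehitl]
  D Cluster Epenthesis: [zehitl] → [zehitil]
/niteduf/:
  A Pre-h Lowering: no change — [niteduf]
  B Voicing Between Vowels: [niteduf] → [nideduf]
  C Apocope: no change — [nideduf]
  D Cluster Epenthesis: no change — [nideduf]

[loyofizid], [zehitil], [nideduf]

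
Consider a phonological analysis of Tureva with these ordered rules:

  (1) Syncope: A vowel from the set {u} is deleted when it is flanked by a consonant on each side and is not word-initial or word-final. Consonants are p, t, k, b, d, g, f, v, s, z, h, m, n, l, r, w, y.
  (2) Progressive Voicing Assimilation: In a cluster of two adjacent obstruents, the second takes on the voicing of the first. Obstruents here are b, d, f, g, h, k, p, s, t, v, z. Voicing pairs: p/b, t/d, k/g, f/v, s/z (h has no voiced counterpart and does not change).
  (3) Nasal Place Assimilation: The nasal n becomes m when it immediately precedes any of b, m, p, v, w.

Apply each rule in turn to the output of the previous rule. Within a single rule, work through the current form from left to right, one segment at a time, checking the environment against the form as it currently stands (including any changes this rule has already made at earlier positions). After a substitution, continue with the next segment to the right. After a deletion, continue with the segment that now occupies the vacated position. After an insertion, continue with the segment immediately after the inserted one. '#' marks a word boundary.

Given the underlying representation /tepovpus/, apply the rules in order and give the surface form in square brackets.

[tepovbz]

(1) Syncope: [tepovpus] → [tepovps]
(2) Progressive Voicing Assimilation: [tepovps] → [tepovbz]
(3) Nasal Place Assimilation: no change — [tepovbz]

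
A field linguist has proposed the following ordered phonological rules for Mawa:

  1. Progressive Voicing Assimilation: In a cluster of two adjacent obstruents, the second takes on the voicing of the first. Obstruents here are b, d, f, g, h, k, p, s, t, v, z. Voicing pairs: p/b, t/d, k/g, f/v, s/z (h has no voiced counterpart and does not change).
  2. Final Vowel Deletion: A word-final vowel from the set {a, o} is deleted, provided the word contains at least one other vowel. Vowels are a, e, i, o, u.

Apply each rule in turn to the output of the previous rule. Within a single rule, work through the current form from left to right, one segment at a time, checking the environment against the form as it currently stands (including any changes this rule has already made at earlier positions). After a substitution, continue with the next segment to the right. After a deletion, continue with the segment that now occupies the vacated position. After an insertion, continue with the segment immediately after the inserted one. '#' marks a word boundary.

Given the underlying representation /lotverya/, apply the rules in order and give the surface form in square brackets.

[lotfery]

1 Progressive Voicing Assimilation: [lotverya] → [lotferya]
2 Final Vowel Deletion: [lotferya] → [lotfery]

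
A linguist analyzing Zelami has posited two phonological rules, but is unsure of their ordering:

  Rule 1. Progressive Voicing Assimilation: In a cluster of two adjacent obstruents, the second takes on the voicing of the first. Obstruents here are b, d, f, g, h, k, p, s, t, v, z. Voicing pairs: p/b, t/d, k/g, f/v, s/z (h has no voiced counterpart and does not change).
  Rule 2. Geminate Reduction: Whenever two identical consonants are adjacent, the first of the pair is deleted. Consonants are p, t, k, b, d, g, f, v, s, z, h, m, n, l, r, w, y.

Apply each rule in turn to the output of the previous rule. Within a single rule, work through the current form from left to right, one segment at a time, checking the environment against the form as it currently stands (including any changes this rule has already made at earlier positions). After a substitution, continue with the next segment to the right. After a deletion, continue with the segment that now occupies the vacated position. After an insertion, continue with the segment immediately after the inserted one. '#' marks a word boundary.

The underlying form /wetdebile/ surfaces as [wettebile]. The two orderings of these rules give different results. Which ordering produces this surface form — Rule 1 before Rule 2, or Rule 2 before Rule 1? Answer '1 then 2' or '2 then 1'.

2 then 1

Order 1 then 2:
  1 Progressive Voicing Assimilation: [wetdebile] → [wettebile]
  2 Geminate Reduction: [wettebile] → [wetebile]
  result: [wetebile]
Order 2 then 1:
  2 Geminate Reduction: no change — [wetdebile]
  1 Progressive Voicing Assimilation: [wetdebile] → [wettebile]
  result: [wettebile]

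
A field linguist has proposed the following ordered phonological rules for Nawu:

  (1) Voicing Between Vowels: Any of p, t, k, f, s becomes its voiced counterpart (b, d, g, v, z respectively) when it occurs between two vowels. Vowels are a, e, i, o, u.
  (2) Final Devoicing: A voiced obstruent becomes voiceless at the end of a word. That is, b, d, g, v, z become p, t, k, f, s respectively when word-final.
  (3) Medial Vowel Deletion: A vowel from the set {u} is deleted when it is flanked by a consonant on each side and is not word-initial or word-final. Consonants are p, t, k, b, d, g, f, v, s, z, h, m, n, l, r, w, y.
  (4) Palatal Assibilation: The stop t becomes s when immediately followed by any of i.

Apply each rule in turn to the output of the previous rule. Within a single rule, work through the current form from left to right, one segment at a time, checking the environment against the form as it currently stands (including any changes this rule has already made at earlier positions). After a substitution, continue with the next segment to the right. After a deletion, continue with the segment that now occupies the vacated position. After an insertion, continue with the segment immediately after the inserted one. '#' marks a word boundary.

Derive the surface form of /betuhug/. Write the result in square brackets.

(1) Voicing Between Vowels: [betuhug] → [beduhug]
(2) Final Devoicing: [beduhug] → [beduhuk]
(3) Medial Vowel Deletion: [beduhuk] → [bedhk]
(4) Palatal Assibilation: no change — [bedhk]

[bedhk]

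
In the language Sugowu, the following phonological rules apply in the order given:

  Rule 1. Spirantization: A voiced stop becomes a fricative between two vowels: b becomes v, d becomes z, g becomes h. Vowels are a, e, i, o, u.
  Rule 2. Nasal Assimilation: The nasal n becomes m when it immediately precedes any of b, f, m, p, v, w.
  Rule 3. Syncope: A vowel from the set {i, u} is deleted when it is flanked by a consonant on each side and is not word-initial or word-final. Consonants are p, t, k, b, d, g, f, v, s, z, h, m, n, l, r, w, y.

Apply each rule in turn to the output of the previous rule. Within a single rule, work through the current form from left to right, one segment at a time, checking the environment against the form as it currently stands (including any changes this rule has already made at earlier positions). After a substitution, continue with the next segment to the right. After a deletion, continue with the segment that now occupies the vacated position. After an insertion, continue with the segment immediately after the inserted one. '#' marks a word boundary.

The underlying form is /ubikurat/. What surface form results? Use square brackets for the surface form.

[uvkrat]

Rule 1 Spirantization: [ubikurat] → [uvikurat]
Rule 2 Nasal Assimilation: no change — [uvikurat]
Rule 3 Syncope: [uvikurat] → [uvkrat]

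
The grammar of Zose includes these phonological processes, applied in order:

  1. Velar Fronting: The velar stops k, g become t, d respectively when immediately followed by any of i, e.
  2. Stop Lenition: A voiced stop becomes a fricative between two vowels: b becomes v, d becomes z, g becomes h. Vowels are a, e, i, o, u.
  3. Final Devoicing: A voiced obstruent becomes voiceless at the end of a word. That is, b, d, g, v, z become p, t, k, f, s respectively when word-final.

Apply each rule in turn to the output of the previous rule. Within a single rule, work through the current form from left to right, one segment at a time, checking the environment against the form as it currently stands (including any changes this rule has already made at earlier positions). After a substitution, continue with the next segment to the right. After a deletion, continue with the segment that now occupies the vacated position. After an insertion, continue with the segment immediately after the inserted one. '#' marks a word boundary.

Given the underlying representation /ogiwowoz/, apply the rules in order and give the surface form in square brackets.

1 Velar Fronting: [ogiwowoz] → [odiwowoz]
2 Stop Lenition: [odiwowoz] → [oziwowoz]
3 Final Devoicing: [oziwowoz] → [oziwowos]

[oziwowos]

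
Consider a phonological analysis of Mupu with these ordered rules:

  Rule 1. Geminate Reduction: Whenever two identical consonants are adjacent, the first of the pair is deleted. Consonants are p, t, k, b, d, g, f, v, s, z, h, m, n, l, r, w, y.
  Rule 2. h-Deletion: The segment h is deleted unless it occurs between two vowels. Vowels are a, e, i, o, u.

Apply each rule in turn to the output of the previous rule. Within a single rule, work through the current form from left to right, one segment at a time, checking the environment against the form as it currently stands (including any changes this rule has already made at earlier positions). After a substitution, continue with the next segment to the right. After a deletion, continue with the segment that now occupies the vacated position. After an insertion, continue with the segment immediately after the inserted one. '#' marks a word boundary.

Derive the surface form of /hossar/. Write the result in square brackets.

[osar]

Rule 1 Geminate Reduction: [hossar] → [hosar]
Rule 2 h-Deletion: [hosar] → [osar]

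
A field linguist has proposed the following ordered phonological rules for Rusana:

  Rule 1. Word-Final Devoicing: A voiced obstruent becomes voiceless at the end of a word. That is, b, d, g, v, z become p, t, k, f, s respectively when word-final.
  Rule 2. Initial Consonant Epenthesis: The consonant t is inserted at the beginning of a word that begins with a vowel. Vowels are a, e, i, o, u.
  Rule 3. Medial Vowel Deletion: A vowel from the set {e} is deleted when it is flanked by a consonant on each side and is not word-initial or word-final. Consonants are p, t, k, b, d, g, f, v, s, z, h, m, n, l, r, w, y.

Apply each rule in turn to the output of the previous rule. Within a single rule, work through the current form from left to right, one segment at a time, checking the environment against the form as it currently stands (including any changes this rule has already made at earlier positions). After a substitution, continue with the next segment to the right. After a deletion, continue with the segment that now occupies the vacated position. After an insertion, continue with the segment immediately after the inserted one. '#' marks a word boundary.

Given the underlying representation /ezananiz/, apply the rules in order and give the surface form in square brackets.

[tzananis]

Rule 1 Word-Final Devoicing: [ezananiz] → [ezananis]
Rule 2 Initial Consonant Epenthesis: [ezananis] → [tezananis]
Rule 3 Medial Vowel Deletion: [tezananis] → [tzananis]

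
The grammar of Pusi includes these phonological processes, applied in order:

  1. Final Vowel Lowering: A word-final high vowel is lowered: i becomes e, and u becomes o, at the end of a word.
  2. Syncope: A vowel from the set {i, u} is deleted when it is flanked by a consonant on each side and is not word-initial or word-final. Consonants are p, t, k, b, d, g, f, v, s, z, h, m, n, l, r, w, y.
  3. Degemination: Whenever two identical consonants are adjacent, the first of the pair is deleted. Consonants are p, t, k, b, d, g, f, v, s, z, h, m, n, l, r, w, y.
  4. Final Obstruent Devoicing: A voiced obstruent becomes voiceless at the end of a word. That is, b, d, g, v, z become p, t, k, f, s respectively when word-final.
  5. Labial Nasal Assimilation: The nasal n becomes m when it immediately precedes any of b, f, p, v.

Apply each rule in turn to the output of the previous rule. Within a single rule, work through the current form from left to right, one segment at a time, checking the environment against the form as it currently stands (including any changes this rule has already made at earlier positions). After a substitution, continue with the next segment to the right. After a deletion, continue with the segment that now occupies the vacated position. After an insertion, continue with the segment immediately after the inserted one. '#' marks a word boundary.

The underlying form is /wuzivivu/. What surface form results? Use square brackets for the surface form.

1 Final Vowel Lowering: [wuzivivu] → [wuzivivo]
2 Syncope: [wuzivivo] → [wzvvo]
3 Degemination: [wzvvo] → [wzvo]
4 Final Obstruent Devoicing: no change — [wzvo]
5 Labial Nasal Assimilation: no change — [wzvo]

[wzvo]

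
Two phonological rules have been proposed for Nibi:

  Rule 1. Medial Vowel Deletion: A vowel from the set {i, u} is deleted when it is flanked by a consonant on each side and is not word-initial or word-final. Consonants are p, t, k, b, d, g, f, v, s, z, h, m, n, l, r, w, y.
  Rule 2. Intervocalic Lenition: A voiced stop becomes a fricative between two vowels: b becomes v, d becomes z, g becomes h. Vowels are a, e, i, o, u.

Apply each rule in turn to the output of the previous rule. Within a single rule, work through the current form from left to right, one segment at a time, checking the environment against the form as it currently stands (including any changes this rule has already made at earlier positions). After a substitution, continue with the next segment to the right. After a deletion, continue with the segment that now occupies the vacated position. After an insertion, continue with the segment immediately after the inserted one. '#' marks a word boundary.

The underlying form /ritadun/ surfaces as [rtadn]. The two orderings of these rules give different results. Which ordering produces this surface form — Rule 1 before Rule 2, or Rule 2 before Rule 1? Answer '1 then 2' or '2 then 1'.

Order 1 then 2:
  1 Medial Vowel Deletion: [ritadun] → [rtadn]
  2 Intervocalic Lenition: no change — [rtadn]
  result: [rtadn]
Order 2 then 1:
  2 Intervocalic Lenition: [ritadun] → [ritazun]
  1 Medial Vowel Deletion: [ritazun] → [rtazn]
  result: [rtazn]

1 then 2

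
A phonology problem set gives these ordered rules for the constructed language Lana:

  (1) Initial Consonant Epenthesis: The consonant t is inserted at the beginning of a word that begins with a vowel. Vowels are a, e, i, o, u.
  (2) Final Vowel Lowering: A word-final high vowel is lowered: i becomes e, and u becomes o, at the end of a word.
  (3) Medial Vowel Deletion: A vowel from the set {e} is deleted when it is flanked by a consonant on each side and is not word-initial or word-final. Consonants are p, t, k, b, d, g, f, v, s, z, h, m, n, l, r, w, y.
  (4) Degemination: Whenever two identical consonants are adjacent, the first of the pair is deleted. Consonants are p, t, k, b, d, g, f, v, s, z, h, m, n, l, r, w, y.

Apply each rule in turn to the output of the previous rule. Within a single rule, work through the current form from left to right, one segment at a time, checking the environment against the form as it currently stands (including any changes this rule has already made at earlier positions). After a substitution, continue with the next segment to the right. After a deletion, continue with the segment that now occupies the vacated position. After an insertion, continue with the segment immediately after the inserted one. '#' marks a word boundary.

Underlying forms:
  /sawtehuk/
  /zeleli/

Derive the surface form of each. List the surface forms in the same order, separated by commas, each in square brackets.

[sawthuk], [zle]

/sawtehuk/:
  (1) Initial Consonant Epenthesis: no change — [sawtehuk]
  (2) Final Vowel Lowering: no change — [sawtehuk]
  (3) Medial Vowel Deletion: [sawtehuk] → [sawthuk]
  (4) Degemination: no change — [sawthuk]
/zeleli/:
  (1) Initial Consonant Epenthesis: no change — [zeleli]
  (2) Final Vowel Lowering: [zeleli] → [zelele]
  (3) Medial Vowel Deletion: [zelele] → [zlle]
  (4) Degemination: [zlle] → [zle]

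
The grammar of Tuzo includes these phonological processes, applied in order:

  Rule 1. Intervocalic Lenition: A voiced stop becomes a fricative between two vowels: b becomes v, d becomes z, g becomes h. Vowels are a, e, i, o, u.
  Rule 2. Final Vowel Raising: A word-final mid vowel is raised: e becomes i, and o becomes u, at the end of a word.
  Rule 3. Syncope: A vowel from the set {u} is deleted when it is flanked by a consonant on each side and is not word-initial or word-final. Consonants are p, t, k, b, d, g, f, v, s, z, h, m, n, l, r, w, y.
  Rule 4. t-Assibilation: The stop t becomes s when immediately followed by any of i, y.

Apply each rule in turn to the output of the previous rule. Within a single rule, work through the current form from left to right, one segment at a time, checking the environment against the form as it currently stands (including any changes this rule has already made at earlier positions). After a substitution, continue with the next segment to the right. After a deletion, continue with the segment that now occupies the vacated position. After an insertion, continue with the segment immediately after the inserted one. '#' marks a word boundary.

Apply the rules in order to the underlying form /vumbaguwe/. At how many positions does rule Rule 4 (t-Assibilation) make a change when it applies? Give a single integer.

Rule 1 Intervocalic Lenition: [vumbaguwe] → [vumbahuwe]
Rule 2 Final Vowel Raising: [vumbahuwe] → [vumbahuwi]
Rule 3 Syncope: [vumbahuwi] → [vmbahwi]
Rule 4 t-Assibilation: no change — [vmbahwi]
Rule Rule 4 changed 0 position(s).

0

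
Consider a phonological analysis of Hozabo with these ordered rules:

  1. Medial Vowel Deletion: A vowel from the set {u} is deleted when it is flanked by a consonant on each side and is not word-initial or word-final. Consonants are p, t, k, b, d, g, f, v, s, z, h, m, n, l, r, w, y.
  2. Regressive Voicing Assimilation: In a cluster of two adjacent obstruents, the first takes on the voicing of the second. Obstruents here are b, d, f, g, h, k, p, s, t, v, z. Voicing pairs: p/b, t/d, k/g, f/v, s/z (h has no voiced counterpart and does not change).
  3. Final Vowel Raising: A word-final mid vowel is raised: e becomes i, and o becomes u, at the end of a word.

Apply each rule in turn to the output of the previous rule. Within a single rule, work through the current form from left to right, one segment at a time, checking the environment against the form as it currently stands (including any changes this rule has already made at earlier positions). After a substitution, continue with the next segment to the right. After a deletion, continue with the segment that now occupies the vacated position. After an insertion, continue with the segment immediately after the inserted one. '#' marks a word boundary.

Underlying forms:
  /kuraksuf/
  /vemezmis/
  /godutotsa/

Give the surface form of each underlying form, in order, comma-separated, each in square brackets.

/kuraksuf/:
  1 Medial Vowel Deletion: [kuraksuf] → [kraksf]
  2 Regressive Voicing Assimilation: no change — [kraksf]
  3 Final Vowel Raising: no change — [kraksf]
/vemezmis/:
  1 Medial Vowel Deletion: no change — [vemezmis]
  2 Regressive Voicing Assimilation: no change — [vemezmis]
  3 Final Vowel Raising: no change — [vemezmis]
/godutotsa/:
  1 Medial Vowel Deletion: [godutotsa] → [godtotsa]
  2 Regressive Voicing Assimilation: [godtotsa] → [gottotsa]
  3 Final Vowel Raising: no change — [gottotsa]

[kraksf], [vemezmis], [gottotsa]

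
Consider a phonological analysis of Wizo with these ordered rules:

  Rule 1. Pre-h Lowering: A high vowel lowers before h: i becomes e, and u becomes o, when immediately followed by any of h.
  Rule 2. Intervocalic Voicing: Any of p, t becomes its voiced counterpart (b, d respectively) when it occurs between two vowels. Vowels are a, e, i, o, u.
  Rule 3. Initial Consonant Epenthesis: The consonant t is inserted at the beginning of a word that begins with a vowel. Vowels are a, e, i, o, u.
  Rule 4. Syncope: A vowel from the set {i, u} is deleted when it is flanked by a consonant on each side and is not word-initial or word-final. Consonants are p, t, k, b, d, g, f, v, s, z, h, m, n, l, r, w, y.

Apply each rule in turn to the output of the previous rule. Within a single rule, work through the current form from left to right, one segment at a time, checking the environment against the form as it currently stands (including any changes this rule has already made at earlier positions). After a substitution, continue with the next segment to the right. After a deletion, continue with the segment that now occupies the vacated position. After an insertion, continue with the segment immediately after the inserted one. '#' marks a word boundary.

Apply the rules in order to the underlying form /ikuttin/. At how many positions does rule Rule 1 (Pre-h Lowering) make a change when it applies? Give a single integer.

0

Rule 1 Pre-h Lowering: no change — [ikuttin]
Rule 2 Intervocalic Voicing: no change — [ikuttin]
Rule 3 Initial Consonant Epenthesis: [ikuttin] → [tikuttin]
Rule 4 Syncope: [tikuttin] → [tkttn]
Rule Rule 1 changed 0 position(s).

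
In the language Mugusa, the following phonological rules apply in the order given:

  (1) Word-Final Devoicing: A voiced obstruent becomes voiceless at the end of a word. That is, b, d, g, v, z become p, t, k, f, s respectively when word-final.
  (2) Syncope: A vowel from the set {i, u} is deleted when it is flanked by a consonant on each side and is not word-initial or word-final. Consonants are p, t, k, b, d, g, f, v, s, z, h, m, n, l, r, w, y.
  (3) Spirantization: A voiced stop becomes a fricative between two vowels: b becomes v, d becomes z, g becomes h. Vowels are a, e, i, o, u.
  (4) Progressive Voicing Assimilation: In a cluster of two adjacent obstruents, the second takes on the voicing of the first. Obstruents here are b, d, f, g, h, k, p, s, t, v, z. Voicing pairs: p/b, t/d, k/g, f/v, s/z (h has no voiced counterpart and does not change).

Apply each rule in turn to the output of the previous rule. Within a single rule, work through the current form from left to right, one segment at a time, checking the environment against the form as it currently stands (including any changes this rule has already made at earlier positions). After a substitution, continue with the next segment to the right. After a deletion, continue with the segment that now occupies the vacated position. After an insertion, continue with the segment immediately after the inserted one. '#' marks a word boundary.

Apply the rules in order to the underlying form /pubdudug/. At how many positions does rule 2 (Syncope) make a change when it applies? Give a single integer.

(1) Word-Final Devoicing: [pubdudug] → [pubduduk]
(2) Syncope: [pubduduk] → [pbddk]
(3) Spirantization: no change — [pbddk]
(4) Progressive Voicing Assimilation: [pbddk] → [ppttk]
Rule 2 changed 3 position(s).

3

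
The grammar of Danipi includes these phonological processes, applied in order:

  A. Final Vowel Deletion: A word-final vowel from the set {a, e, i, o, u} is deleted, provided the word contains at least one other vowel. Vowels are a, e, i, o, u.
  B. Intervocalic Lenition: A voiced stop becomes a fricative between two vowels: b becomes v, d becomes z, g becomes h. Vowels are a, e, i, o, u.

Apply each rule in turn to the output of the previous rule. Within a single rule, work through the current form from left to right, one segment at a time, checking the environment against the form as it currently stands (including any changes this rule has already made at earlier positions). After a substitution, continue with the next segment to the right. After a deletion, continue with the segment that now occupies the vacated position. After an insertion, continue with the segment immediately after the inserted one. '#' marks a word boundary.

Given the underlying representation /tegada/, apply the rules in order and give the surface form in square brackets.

A Final Vowel Deletion: [tegada] → [tegad]
B Intervocalic Lenition: [tegad] → [tehad]

[tehad]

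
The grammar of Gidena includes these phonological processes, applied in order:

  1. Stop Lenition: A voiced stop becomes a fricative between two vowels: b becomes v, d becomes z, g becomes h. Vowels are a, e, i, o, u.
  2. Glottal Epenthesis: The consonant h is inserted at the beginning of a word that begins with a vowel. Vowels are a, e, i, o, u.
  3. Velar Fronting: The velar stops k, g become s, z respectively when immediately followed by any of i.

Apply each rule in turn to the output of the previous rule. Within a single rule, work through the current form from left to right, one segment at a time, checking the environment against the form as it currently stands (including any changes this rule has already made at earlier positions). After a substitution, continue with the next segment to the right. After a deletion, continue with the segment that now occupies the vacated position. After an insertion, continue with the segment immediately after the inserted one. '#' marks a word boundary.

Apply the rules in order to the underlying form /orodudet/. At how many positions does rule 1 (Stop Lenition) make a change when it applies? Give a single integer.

2

1 Stop Lenition: [orodudet] → [orozuzet]
2 Glottal Epenthesis: [orozuzet] → [horozuzet]
3 Velar Fronting: no change — [horozuzet]
Rule 1 changed 2 position(s).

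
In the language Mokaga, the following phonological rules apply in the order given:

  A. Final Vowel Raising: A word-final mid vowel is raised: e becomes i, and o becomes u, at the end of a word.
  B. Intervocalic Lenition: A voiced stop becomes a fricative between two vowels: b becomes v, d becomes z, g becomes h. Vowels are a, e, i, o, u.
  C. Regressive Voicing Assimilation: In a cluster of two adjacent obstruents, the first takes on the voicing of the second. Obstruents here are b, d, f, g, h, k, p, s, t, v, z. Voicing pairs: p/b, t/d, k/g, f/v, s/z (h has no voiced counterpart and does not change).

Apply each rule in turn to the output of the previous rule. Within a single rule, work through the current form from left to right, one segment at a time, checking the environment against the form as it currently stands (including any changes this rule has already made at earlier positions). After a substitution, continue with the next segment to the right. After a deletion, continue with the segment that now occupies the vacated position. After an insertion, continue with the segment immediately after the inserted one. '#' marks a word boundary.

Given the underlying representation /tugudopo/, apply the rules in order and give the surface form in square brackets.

A Final Vowel Raising: [tugudopo] → [tugudopu]
B Intervocalic Lenition: [tugudopu] → [tuhuzopu]
C Regressive Voicing Assimilation: no change — [tuhuzopu]

[tuhuzopu]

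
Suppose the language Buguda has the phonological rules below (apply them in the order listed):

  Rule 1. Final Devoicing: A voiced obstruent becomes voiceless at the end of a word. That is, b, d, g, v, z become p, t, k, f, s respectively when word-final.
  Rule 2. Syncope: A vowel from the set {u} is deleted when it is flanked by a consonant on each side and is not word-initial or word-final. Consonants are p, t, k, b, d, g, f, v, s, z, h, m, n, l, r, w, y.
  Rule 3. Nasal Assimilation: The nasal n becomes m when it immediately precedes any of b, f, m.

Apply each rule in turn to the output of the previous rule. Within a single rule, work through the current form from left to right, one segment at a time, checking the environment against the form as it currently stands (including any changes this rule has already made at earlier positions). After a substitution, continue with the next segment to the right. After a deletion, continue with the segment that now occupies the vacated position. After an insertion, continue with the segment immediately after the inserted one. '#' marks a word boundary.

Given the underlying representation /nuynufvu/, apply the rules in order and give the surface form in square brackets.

[nymfvu]

Rule 1 Final Devoicing: no change — [nuynufvu]
Rule 2 Syncope: [nuynufvu] → [nynfvu]
Rule 3 Nasal Assimilation: [nynfvu] → [nymfvu]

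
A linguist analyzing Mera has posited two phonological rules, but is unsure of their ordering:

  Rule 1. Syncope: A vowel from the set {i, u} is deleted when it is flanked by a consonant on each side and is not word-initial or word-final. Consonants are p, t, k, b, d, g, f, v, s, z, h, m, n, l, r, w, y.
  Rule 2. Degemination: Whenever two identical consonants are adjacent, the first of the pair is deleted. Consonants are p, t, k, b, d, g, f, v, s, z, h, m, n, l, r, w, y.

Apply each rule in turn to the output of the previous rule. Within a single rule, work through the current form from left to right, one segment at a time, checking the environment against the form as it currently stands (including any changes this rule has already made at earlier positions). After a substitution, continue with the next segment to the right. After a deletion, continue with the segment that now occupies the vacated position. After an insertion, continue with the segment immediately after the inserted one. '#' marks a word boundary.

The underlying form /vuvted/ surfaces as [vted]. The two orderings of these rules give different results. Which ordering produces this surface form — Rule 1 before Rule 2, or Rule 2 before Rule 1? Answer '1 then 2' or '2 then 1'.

1 then 2

Order 1 then 2:
  1 Syncope: [vuvted] → [vvted]
  2 Degemination: [vvted] → [vted]
  result: [vted]
Order 2 then 1:
  2 Degemination: no change — [vuvted]
  1 Syncope: [vuvted] → [vvted]
  result: [vvted]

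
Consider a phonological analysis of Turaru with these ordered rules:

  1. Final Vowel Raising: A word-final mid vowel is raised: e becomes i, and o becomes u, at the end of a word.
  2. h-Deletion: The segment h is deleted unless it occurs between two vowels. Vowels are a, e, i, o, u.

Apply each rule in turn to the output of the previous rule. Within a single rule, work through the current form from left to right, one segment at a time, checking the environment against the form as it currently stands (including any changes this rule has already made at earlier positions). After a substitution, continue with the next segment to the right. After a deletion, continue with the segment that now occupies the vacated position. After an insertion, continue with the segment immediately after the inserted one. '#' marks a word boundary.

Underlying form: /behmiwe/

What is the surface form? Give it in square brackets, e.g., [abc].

[bemiwi]

1 Final Vowel Raising: [behmiwe] → [behmiwi]
2 h-Deletion: [behmiwi] → [bemiwi]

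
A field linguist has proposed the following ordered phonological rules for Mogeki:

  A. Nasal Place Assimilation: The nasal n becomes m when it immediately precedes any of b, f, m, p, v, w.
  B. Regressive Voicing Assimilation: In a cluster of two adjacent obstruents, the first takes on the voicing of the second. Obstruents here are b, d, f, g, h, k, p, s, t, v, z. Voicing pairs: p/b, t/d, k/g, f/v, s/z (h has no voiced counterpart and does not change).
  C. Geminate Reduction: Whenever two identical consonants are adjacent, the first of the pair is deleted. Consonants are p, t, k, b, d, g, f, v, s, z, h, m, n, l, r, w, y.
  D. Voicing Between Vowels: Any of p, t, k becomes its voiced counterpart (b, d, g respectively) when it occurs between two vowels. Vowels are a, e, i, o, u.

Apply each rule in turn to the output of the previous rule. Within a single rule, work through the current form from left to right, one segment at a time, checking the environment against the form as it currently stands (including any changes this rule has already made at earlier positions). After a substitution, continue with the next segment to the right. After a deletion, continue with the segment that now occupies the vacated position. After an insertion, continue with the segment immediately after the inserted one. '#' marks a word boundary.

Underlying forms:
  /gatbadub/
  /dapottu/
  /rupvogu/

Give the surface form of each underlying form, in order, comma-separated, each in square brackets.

[gadbadub], [dabodu], [rubvogu]

/gatbadub/:
  A Nasal Place Assimilation: no change — [gatbadub]
  B Regressive Voicing Assimilation: [gatbadub] → [gadbadub]
  C Geminate Reduction: no change — [gadbadub]
  D Voicing Between Vowels: no change — [gadbadub]
/dapottu/:
  A Nasal Place Assimilation: no change — [dapottu]
  B Regressive Voicing Assimilation: no change — [dapottu]
  C Geminate Reduction: [dapottu] → [dapotu]
  D Voicing Between Vowels: [dapotu] → [dabodu]
/rupvogu/:
  A Nasal Place Assimilation: no change — [rupvogu]
  B Regressive Voicing Assimilation: [rupvogu] → [rubvogu]
  C Geminate Reduction: no change — [rubvogu]
  D Voicing Between Vowels: no change — [rubvogu]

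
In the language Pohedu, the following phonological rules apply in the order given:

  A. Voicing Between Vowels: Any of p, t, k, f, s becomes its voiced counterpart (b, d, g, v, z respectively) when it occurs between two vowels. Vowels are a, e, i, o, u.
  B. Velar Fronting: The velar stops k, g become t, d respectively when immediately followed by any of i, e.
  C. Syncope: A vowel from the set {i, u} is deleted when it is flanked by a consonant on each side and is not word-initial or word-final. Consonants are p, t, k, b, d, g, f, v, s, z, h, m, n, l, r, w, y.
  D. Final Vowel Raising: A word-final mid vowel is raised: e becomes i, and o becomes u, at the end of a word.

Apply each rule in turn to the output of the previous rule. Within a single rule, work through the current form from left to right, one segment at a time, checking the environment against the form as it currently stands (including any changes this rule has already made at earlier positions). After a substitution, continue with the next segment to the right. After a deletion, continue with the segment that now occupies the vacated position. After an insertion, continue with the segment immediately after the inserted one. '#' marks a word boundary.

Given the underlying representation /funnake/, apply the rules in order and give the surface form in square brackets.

[fnnadi]

A Voicing Between Vowels: [funnake] → [funnage]
B Velar Fronting: [funnage] → [funnade]
C Syncope: [funnade] → [fnnade]
D Final Vowel Raising: [fnnade] → [fnnadi]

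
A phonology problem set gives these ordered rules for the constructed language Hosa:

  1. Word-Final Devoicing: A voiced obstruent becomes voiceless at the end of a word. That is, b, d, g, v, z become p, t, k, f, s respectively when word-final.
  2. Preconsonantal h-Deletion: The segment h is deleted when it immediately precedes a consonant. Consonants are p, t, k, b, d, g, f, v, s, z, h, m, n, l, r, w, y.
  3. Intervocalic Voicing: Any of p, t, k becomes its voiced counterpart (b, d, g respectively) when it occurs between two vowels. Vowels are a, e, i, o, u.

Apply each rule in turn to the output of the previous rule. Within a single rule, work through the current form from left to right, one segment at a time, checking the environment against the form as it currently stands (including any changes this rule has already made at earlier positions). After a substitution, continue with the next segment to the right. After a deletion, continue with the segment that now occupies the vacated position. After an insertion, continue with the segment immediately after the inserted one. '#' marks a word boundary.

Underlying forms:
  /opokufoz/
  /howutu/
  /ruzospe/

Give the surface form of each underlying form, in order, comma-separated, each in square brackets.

/opokufoz/:
  1 Word-Final Devoicing: [opokufoz] → [opokufos]
  2 Preconsonantal h-Deletion: no change — [opokufos]
  3 Intervocalic Voicing: [opokufos] → [obogufos]
/howutu/:
  1 Word-Final Devoicing: no change — [howutu]
  2 Preconsonantal h-Deletion: no change — [howutu]
  3 Intervocalic Voicing: [howutu] → [howudu]
/ruzospe/:
  1 Word-Final Devoicing: no change — [ruzospe]
  2 Preconsonantal h-Deletion: no change — [ruzospe]
  3 Intervocalic Voicing: no change — [ruzospe]

[obogufos], [howudu], [ruzospe]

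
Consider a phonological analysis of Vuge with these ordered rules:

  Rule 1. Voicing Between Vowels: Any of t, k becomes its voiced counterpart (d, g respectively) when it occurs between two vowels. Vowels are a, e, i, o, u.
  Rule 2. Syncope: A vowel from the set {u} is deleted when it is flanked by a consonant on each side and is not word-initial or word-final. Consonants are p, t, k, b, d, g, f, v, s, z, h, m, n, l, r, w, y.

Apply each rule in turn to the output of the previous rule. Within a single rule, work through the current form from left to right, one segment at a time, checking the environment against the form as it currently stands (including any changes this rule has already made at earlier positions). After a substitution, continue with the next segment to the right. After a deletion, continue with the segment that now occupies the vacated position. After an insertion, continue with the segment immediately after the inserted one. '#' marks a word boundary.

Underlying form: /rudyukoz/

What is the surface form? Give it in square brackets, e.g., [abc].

[rdygoz]

Rule 1 Voicing Between Vowels: [rudyukoz] → [rudyugoz]
Rule 2 Syncope: [rudyugoz] → [rdygoz]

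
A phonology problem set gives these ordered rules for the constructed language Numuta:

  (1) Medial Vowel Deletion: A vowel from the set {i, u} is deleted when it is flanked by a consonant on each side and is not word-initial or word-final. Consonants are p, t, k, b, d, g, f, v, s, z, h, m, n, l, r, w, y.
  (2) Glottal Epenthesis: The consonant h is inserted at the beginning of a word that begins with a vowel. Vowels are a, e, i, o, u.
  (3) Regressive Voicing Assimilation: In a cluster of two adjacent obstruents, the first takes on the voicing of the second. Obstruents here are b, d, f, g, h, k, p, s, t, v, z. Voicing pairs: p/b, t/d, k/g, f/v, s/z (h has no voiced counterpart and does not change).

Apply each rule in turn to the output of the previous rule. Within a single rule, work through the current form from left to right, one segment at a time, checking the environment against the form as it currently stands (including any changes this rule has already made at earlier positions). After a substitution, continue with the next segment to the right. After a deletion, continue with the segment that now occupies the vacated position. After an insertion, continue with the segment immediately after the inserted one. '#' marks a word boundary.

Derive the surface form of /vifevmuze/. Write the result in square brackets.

(1) Medial Vowel Deletion: [vifevmuze] → [vfevmze]
(2) Glottal Epenthesis: no change — [vfevmze]
(3) Regressive Voicing Assimilation: [vfevmze] → [ffevmze]

[ffevmze]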